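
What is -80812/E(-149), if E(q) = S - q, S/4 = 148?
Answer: -80812/741 ≈ -109.06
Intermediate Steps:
S = 592 (S = 4*148 = 592)
E(q) = 592 - q
-80812/E(-149) = -80812/(592 - 1*(-149)) = -80812/(592 + 149) = -80812/741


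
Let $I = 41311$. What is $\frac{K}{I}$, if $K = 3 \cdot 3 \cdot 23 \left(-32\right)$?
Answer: $- \frac{6624}{41311} \approx -0.16034$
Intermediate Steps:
$K = -6624$ ($K = 9 \cdot 23 \left(-32\right) = 207 \left(-32\right) = -6624$)
$\frac{K}{I} = - \frac{6624}{41311}$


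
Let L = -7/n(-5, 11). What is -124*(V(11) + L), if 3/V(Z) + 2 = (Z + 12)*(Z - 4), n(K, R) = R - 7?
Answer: 11377/53 ≈ 214.66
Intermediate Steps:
n(K, R) = -7 + R
V(Z) = 3/(-2 + (-4 + Z)*(12 + Z)) (V(Z) = 3/(-2 + (Z + 12)*(Z - 4)) = 3/(-2 + (12 + Z)*(-4 + Z)) = 3/(-2 + (-4 + Z)*(12 + Z)))
L = -7/4 (L = -7/(-7 + 11) = -7/4 ≈ -1.7500)
-124*(V(11) + L) = -124*(3/(-50 + 11² + 8*11) - 7/4) = -124*(3/(-50 + 121 + 88) - 7/4) = -124*(3/159 - 7/4) = -124*(3*(1/159) - 7/4) = -124*(1/53 - 7/4) = -124*(-367/212) = 11377/53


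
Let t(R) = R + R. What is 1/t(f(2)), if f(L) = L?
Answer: ¼ ≈ 0.25000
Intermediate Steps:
t(R) = 2*R
1/t(f(2)) = 1/(2*2) = 1/4 = ¼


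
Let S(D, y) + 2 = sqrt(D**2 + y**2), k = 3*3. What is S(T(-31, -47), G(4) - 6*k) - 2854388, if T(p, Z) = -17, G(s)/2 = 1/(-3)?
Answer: -2854390 + sqrt(29497)/3 ≈ -2.8543e+6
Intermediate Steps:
G(s) = -2/3 (G(s) = 2/(-3) = 2*(-1/3) = -2/3)
k = 9
S(D, y) = -2 + sqrt(D**2 + y**2)
S(T(-31, -47), G(4) - 6*k) - 2854388 = (-2 + sqrt((-17)**2 + (-2/3 - 6*9)**2)) - 2854388 = (-2 + sqrt(289 + (-2/3 - 54)**2)) - 2854388 = (-2 + sqrt(289 + (-164/3)**2)) - 2854388 = (-2 + sqrt(289 + 26896/9)) - 2854388 = (-2 + sqrt(29497/9)) - 2854388 = (-2 + sqrt(29497)/3) - 2854388 = -2854390 + sqrt(29497)/3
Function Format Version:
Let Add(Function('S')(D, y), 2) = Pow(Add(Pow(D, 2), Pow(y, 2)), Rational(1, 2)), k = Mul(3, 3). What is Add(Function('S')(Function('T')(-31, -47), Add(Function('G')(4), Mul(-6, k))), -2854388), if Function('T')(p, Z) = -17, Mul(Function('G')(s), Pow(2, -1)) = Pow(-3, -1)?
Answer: Add(-2854390, Mul(Rational(1, 3), Pow(29497, Rational(1, 2)))) ≈ -2.8543e+6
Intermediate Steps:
Function('G')(s) = Rational(-2, 3) (Function('G')(s) = Mul(2, Pow(-3, -1)) = Mul(2, Rational(-1, 3)) = Rational(-2, 3))
k = 9
Function('S')(D, y) = Add(-2, Pow(Add(Pow(D, 2), Pow(y, 2)), Rational(1, 2)))
Add(Function('S')(Function('T')(-31, -47), Add(Function('G')(4), Mul(-6, k))), -2854388) = Add(Add(-2, Pow(Add(Pow(-17, 2), Pow(Add(Rational(-2, 3), Mul(-6, 9)), 2)), Rational(1, 2))), -2854388) = Add(Add(-2, Pow(Add(289, Pow(Add(Rational(-2, 3), -54), 2)), Rational(1, 2))), -2854388) = Add(Add(-2, Pow(Add(289, Pow(Rational(-164, 3), 2)), Rational(1, 2))), -2854388) = Add(Add(-2, Pow(Add(289, Rational(26896, 9)), Rational(1, 2))), -2854388) = Add(Add(-2, Pow(Rational(29497, 9), Rational(1, 2))), -2854388) = Add(Add(-2, Mul(Rational(1, 3), Pow(29497, Rational(1, 2)))), -2854388) = Add(-2854390, Mul(Rational(1, 3), Pow(29497, Rational(1, 2))))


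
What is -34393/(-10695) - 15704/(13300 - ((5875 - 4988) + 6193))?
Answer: 2298509/3326145 ≈ 0.69104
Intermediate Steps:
-34393/(-10695) - 15704/(13300 - ((5875 - 4988) + 6193)) = -34393*(-1/10695) - 15704/(13300 - (887 + 6193)) = 34393/10695 - 15704/(13300 - 1*7080) = 34393/10695 - 15704/(13300 - 7080) = 34393/10695 - 15704/6220 = 34393/10695 - 15704*1/6220 = 34393/10695 - 3926/1555 = 2298509/3326145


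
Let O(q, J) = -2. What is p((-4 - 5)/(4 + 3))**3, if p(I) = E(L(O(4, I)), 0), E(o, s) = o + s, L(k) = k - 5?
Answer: -343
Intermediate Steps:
L(k) = -5 + k
p(I) = -7 (p(I) = (-5 - 2) + 0 = -7 + 0 = -7)
p((-4 - 5)/(4 + 3))**3 = (-7)**3 = -343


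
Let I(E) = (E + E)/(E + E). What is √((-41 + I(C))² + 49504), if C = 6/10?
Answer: 4*√3194 ≈ 226.06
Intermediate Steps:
C = ⅗ (C = 6*(⅒) = ⅗ ≈ 0.60000)
I(E) = 1 (I(E) = (2*E)/((2*E)) = (2*E)*(1/(2*E)) = 1)
√((-41 + I(C))² + 49504) = √((-41 + 1)² + 49504) = √((-40)² + 49504) = √(1600 + 49504) = √51104 = 4*√3194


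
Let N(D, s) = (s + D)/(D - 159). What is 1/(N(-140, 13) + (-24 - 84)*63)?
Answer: -299/2034269 ≈ -0.00014698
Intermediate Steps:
N(D, s) = (D + s)/(-159 + D)
1/(N(-140, 13) + (-24 - 84)*63) = 1/((-140 + 13)/(-159 - 140) + (-24 - 84)*63) = 1/(-127/(-299) - 108*63) = 1/(-1/299*(-127) - 6804) = 1/(127/299 - 6804) = 1/(-2034269/299) = -299/2034269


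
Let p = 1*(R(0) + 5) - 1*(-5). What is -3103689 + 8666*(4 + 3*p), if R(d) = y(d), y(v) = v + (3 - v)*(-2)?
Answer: -2965033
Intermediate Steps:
y(v) = -6 + 3*v (y(v) = v + (-6 + 2*v) = -6 + 3*v)
R(d) = -6 + 3*d
p = 4 (p = 1*((-6 + 3*0) + 5) - 1*(-5) = 1*((-6 + 0) + 5) + 5 = 1*(-6 + 5) + 5 = 1*(-1) + 5 = -1 + 5 = 4)
-3103689 + 8666*(4 + 3*p) = -3103689 + 8666*(4 + 3*4) = -3103689 + 8666*(4 + 12) = -3103689 + 8666*16 = -3103689 + 138656 = -2965033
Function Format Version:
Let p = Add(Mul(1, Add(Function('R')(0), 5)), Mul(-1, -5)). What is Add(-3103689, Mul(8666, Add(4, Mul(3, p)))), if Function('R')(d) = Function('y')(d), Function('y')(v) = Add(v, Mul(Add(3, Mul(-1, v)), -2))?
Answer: -2965033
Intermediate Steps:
Function('y')(v) = Add(-6, Mul(3, v)) (Function('y')(v) = Add(v, Add(-6, Mul(2, v))) = Add(-6, Mul(3, v)))
Function('R')(d) = Add(-6, Mul(3, d))
p = 4 (p = Add(Mul(1, Add(Add(-6, Mul(3, 0)), 5)), Mul(-1, -5)) = Add(Mul(1, Add(Add(-6, 0), 5)), 5) = Add(Mul(1, Add(-6, 5)), 5) = Add(Mul(1, -1), 5) = Add(-1, 5) = 4)
Add(-3103689, Mul(8666, Add(4, Mul(3, p)))) = Add(-3103689, Mul(8666, Add(4, Mul(3, 4)))) = Add(-3103689, Mul(8666, Add(4, 12))) = Add(-3103689, Mul(8666, 16)) = Add(-3103689, 138656) = -2965033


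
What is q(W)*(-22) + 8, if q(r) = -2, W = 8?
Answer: 52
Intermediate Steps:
q(W)*(-22) + 8 = -2*(-22) + 8 = 44 + 8 = 52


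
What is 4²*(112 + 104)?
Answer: 3456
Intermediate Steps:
4²*(112 + 104) = 16*216 = 3456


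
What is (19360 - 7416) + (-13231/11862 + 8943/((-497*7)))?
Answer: 492751661197/41267898 ≈ 11940.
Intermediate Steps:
(19360 - 7416) + (-13231/11862 + 8943/((-497*7))) = 11944 + (-13231*1/11862 + 8943/(-3479)) = 11944 + (-13231/11862 + 8943*(-1/3479)) = 11944 + (-13231/11862 - 8943/3479) = 11944 - 152112515/41267898 = 492751661197/41267898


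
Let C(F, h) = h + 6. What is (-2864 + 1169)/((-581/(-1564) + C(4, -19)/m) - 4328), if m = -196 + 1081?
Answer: 2346117300/5990064067 ≈ 0.39167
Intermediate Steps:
m = 885
C(F, h) = 6 + h
(-2864 + 1169)/((-581/(-1564) + C(4, -19)/m) - 4328) = (-2864 + 1169)/((-581/(-1564) + (6 - 19)/885) - 4328) = -1695/((-581*(-1/1564) - 13*1/885) - 4328) = -1695/((581/1564 - 13/885) - 4328) = -1695/(493853/1384140 - 4328) = -1695/(-5990064067/1384140) = -1695*(-1384140/5990064067) = 2346117300/5990064067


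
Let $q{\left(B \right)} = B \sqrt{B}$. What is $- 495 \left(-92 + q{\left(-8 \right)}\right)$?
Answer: $45540 + 7920 i \sqrt{2} \approx 45540.0 + 11201.0 i$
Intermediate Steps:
$q{\left(B \right)} = B^{\frac{3}{2}}$
$- 495 \left(-92 + q{\left(-8 \right)}\right) = - 495 \left(-92 + \left(-8\right)^{\frac{3}{2}}\right) = - 495 \left(-92 - 16 i \sqrt{2}\right) = 45540 + 7920 i \sqrt{2}$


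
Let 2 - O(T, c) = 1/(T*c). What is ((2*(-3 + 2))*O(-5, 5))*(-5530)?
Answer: 112812/5 ≈ 22562.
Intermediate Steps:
O(T, c) = 2 - 1/(T*c)
((2*(-3 + 2))*O(-5, 5))*(-5530) = ((2*(-3 + 2))*(2 - 1/(-5*5)))*(-5530) = ((2*(-1))*(2 - 1*(-⅕)*⅕))*(-5530) = -2*(2 + 1/25)*(-5530) = -2*51/25*(-5530) = -102/25*(-5530) = 112812/5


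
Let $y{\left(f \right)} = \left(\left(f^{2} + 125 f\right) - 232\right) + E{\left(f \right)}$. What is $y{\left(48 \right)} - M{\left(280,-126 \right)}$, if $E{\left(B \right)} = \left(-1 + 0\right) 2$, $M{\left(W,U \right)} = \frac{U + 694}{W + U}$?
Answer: $\frac{621106}{77} \approx 8066.3$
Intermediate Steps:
$M{\left(W,U \right)} = \frac{694 + U}{U + W}$
$E{\left(B \right)} = -2$ ($E{\left(B \right)} = \left(-1\right) 2 = -2$)
$y{\left(f \right)} = -234 + f^{2} + 125 f$ ($y{\left(f \right)} = \left(\left(f^{2} + 125 f\right) - 232\right) - 2 = \left(-232 + f^{2} + 125 f\right) - 2 = -234 + f^{2} + 125 f$)
$y{\left(48 \right)} - M{\left(280,-126 \right)} = \left(-234 + 48^{2} + 125 \cdot 48\right) - \frac{694 - 126}{-126 + 280} = \left(-234 + 2304 + 6000\right) - \frac{1}{154} \cdot 568 = 8070 - \frac{1}{154} \cdot 568 = 8070 - \frac{284}{77} = \frac{621106}{77}$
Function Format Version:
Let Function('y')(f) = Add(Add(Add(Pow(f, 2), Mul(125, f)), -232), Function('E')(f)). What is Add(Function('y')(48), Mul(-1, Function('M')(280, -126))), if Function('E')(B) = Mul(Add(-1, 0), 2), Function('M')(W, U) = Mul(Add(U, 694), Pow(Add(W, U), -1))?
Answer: Rational(621106, 77) ≈ 8066.3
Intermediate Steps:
Function('M')(W, U) = Mul(Pow(Add(U, W), -1), Add(694, U)) (Function('M')(W, U) = Mul(Add(694, U), Pow(Add(U, W), -1)) = Mul(Pow(Add(U, W), -1), Add(694, U)))
Function('E')(B) = -2 (Function('E')(B) = Mul(-1, 2) = -2)
Function('y')(f) = Add(-234, Pow(f, 2), Mul(125, f)) (Function('y')(f) = Add(Add(Add(Pow(f, 2), Mul(125, f)), -232), -2) = Add(Add(-232, Pow(f, 2), Mul(125, f)), -2) = Add(-234, Pow(f, 2), Mul(125, f)))
Add(Function('y')(48), Mul(-1, Function('M')(280, -126))) = Add(Add(-234, Pow(48, 2), Mul(125, 48)), Mul(-1, Mul(Pow(Add(-126, 280), -1), Add(694, -126)))) = Add(Add(-234, 2304, 6000), Mul(-1, Mul(Pow(154, -1), 568))) = Add(8070, Mul(-1, Mul(Rational(1, 154), 568))) = Add(8070, Mul(-1, Rational(284, 77))) = Add(8070, Rational(-284, 77)) = Rational(621106, 77)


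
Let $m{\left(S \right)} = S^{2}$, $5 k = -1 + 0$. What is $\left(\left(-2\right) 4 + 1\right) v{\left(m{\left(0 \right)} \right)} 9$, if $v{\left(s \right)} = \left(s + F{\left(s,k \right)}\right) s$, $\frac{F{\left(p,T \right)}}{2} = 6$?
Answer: $0$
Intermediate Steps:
$k = - \frac{1}{5}$ ($k = \frac{-1 + 0}{5} = \frac{1}{5} \left(-1\right) = - \frac{1}{5} \approx -0.2$)
$F{\left(p,T \right)} = 12$ ($F{\left(p,T \right)} = 2 \cdot 6 = 12$)
$v{\left(s \right)} = s \left(12 + s\right)$ ($v{\left(s \right)} = \left(s + 12\right) s = \left(12 + s\right) s = s \left(12 + s\right)$)
$\left(\left(-2\right) 4 + 1\right) v{\left(m{\left(0 \right)} \right)} 9 = \left(\left(-2\right) 4 + 1\right) 0^{2} \left(12 + 0^{2}\right) 9 = \left(-8 + 1\right) 0 \left(12 + 0\right) 9 = - 7 \cdot 0 \cdot 12 \cdot 9 = \left(-7\right) 0 \cdot 9 = 0 \cdot 9 = 0$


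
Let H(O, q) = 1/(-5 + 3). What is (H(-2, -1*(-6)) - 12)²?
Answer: 625/4 ≈ 156.25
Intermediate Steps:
H(O, q) = -½ (H(O, q) = 1/(-2) = -½)
(H(-2, -1*(-6)) - 12)² = (-½ - 12)² = (-25/2)² = 625/4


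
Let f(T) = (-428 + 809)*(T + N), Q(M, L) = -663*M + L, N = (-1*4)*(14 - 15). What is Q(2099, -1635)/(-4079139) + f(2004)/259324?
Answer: 7842445950/2382474419 ≈ 3.2917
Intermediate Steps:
N = 4 (N = -4*(-1) = 4)
Q(M, L) = L - 663*M
f(T) = 1524 + 381*T (f(T) = (-428 + 809)*(T + 4) = 381*(4 + T) = 1524 + 381*T)
Q(2099, -1635)/(-4079139) + f(2004)/259324 = (-1635 - 663*2099)/(-4079139) + (1524 + 381*2004)/259324 = (-1635 - 1391637)*(-1/4079139) + (1524 + 763524)*(1/259324) = -1393272*(-1/4079139) + 765048*(1/259324) = 12552/36749 + 191262/64831 = 7842445950/2382474419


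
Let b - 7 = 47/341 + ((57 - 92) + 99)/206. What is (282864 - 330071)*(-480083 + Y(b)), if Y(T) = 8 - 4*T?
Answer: 796038455187967/35123 ≈ 2.2664e+10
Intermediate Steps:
b = 261614/35123 (b = 7 + (47/341 + ((57 - 92) + 99)/206) = 7 + (47*(1/341) + (-35 + 99)*(1/206)) = 7 + (47/341 + 64*(1/206)) = 7 + (47/341 + 32/103) = 7 + 15753/35123 = 261614/35123 ≈ 7.4485)
(282864 - 330071)*(-480083 + Y(b)) = (282864 - 330071)*(-480083 + (8 - 4*261614/35123)) = -47207*(-480083 + (8 - 1046456/35123)) = -47207*(-480083 - 765472/35123) = -47207*(-16862720681/35123) = 796038455187967/35123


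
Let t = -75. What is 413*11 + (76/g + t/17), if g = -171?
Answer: 694336/153 ≈ 4538.1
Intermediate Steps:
413*11 + (76/g + t/17) = 413*11 + (76/(-171) - 75/17) = 4543 + (76*(-1/171) - 75*1/17) = 4543 + (-4/9 - 75/17) = 4543 - 743/153 = 694336/153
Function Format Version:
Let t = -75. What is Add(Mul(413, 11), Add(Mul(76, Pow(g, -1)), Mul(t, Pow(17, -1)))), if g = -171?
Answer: Rational(694336, 153) ≈ 4538.1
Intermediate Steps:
Add(Mul(413, 11), Add(Mul(76, Pow(g, -1)), Mul(t, Pow(17, -1)))) = Add(Mul(413, 11), Add(Mul(76, Pow(-171, -1)), Mul(-75, Pow(17, -1)))) = Add(4543, Add(Mul(76, Rational(-1, 171)), Mul(-75, Rational(1, 17)))) = Add(4543, Add(Rational(-4, 9), Rational(-75, 17))) = Add(4543, Rational(-743, 153)) = Rational(694336, 153)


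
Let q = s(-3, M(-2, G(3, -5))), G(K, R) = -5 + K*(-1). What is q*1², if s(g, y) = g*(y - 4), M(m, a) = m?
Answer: 18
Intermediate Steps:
G(K, R) = -5 - K
s(g, y) = g*(-4 + y)
q = 18 (q = -3*(-4 - 2) = -3*(-6) = 18)
q*1² = 18*1² = 18*1 = 18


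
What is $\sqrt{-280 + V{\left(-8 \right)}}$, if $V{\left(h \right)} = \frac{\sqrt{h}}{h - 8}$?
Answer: $\frac{\sqrt{-4480 - 2 i \sqrt{2}}}{4} \approx 0.0052822 - 16.733 i$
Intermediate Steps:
$V{\left(h \right)} = \frac{\sqrt{h}}{-8 + h}$
$\sqrt{-280 + V{\left(-8 \right)}} = \sqrt{-280 + \frac{\sqrt{-8}}{-8 - 8}} = \sqrt{-280 + \frac{2 i \sqrt{2}}{-16}} = \sqrt{-280 + 2 i \sqrt{2} \left(- \frac{1}{16}\right)} = \sqrt{-280 - \frac{i \sqrt{2}}{8}}$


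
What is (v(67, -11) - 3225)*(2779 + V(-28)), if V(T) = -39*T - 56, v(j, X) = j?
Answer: -12047770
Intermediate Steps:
V(T) = -56 - 39*T
(v(67, -11) - 3225)*(2779 + V(-28)) = (67 - 3225)*(2779 + (-56 - 39*(-28))) = -3158*(2779 + (-56 + 1092)) = -3158*(2779 + 1036) = -3158*3815 = -12047770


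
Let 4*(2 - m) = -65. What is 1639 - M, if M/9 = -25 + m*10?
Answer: 443/2 ≈ 221.50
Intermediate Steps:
m = 73/4 (m = 2 - 1/4*(-65) = 2 + 65/4 = 73/4 ≈ 18.250)
M = 2835/2 (M = 9*(-25 + (73/4)*10) = 9*(-25 + 365/2) = 9*(315/2) = 2835/2 ≈ 1417.5)
1639 - M = 1639 - 1*2835/2 = 1639 - 2835/2 = 443/2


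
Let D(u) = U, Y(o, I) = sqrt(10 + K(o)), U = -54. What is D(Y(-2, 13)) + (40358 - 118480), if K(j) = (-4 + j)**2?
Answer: -78176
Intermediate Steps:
Y(o, I) = sqrt(10 + (-4 + o)**2)
D(u) = -54
D(Y(-2, 13)) + (40358 - 118480) = -54 + (40358 - 118480) = -54 - 78122 = -78176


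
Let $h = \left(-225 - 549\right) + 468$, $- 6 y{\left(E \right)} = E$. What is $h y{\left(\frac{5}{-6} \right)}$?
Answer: $- \frac{85}{2} \approx -42.5$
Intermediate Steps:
$y{\left(E \right)} = - \frac{E}{6}$
$h = -306$ ($h = -774 + 468 = -306$)
$h y{\left(\frac{5}{-6} \right)} = - 306 \left(- \frac{5 \frac{1}{-6}}{6}\right) = - 306 \left(- \frac{5 \left(- \frac{1}{6}\right)}{6}\right) = - 306 \left(\left(- \frac{1}{6}\right) \left(- \frac{5}{6}\right)\right) = \left(-306\right) \frac{5}{36} = - \frac{85}{2}$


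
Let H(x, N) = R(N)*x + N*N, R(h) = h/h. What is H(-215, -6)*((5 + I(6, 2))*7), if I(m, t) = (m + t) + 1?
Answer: -17542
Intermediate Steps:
I(m, t) = 1 + m + t
R(h) = 1
H(x, N) = x + N² (H(x, N) = 1*x + N*N = x + N²)
H(-215, -6)*((5 + I(6, 2))*7) = (-215 + (-6)²)*((5 + (1 + 6 + 2))*7) = (-215 + 36)*((5 + 9)*7) = -2506*7 = -179*98 = -17542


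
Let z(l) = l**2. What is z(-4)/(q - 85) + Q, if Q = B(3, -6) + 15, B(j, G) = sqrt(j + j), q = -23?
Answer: 401/27 + sqrt(6) ≈ 17.301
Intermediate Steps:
B(j, G) = sqrt(2)*sqrt(j) (B(j, G) = sqrt(2*j) = sqrt(2)*sqrt(j))
Q = 15 + sqrt(6) (Q = sqrt(2)*sqrt(3) + 15 = sqrt(6) + 15 = 15 + sqrt(6) ≈ 17.449)
z(-4)/(q - 85) + Q = (-4)**2/(-23 - 85) + (15 + sqrt(6)) = 16/(-108) + (15 + sqrt(6)) = -1/108*16 + (15 + sqrt(6)) = -4/27 + (15 + sqrt(6)) = 401/27 + sqrt(6)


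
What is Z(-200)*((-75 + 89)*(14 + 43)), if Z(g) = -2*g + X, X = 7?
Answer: 324786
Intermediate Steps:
Z(g) = 7 - 2*g (Z(g) = -2*g + 7 = 7 - 2*g)
Z(-200)*((-75 + 89)*(14 + 43)) = (7 - 2*(-200))*((-75 + 89)*(14 + 43)) = (7 + 400)*(14*57) = 407*798 = 324786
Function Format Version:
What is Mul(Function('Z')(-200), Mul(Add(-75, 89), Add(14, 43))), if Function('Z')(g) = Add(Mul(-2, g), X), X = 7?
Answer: 324786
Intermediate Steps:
Function('Z')(g) = Add(7, Mul(-2, g)) (Function('Z')(g) = Add(Mul(-2, g), 7) = Add(7, Mul(-2, g)))
Mul(Function('Z')(-200), Mul(Add(-75, 89), Add(14, 43))) = Mul(Add(7, Mul(-2, -200)), Mul(Add(-75, 89), Add(14, 43))) = Mul(Add(7, 400), Mul(14, 57)) = Mul(407, 798) = 324786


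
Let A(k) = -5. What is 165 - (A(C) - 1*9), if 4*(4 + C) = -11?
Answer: 179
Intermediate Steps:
C = -27/4 (C = -4 + (¼)*(-11) = -4 - 11/4 = -27/4 ≈ -6.7500)
165 - (A(C) - 1*9) = 165 - (-5 - 1*9) = 165 - (-5 - 9) = 165 - 1*(-14) = 165 + 14 = 179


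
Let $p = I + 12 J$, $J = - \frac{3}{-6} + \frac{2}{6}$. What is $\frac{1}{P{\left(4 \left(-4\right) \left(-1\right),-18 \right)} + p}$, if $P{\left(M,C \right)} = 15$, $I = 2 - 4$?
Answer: $\frac{1}{23} \approx 0.043478$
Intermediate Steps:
$I = -2$ ($I = 2 - 4 = -2$)
$J = \frac{5}{6}$ ($J = \left(-3\right) \left(- \frac{1}{6}\right) + 2 \cdot \frac{1}{6} = \frac{1}{2} + \frac{1}{3} = \frac{5}{6} \approx 0.83333$)
$p = 8$ ($p = -2 + 12 \cdot \frac{5}{6} = -2 + 10 = 8$)
$\frac{1}{P{\left(4 \left(-4\right) \left(-1\right),-18 \right)} + p} = \frac{1}{15 + 8} = \frac{1}{23}$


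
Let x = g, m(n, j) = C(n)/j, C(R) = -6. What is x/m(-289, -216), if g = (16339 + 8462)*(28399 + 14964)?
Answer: 38716047468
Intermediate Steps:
m(n, j) = -6/j
g = 1075445763 (g = 24801*43363 = 1075445763)
x = 1075445763
x/m(-289, -216) = 1075445763/((-6/(-216))) = 1075445763/((-6*(-1/216))) = 1075445763/(1/36) = 1075445763*36 = 38716047468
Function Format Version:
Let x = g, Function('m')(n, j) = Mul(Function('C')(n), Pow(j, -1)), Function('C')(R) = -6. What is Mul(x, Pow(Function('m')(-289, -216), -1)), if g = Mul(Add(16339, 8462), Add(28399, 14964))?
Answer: 38716047468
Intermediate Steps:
Function('m')(n, j) = Mul(-6, Pow(j, -1))
g = 1075445763 (g = Mul(24801, 43363) = 1075445763)
x = 1075445763
Mul(x, Pow(Function('m')(-289, -216), -1)) = Mul(1075445763, Pow(Mul(-6, Pow(-216, -1)), -1)) = Mul(1075445763, Pow(Mul(-6, Rational(-1, 216)), -1)) = Mul(1075445763, Pow(Rational(1, 36), -1)) = Mul(1075445763, 36) = 38716047468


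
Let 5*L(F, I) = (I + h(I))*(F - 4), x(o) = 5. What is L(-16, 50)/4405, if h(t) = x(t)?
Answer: -44/881 ≈ -0.049943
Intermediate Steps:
h(t) = 5
L(F, I) = (-4 + F)*(5 + I)/5 (L(F, I) = ((I + 5)*(F - 4))/5 = ((5 + I)*(-4 + F))/5 = ((-4 + F)*(5 + I))/5 = (-4 + F)*(5 + I)/5)
L(-16, 50)/4405 = (-4 - 16 - 4/5*50 + (1/5)*(-16)*50)/4405 = (-4 - 16 - 40 - 160)*(1/4405) = -220*1/4405 = -44/881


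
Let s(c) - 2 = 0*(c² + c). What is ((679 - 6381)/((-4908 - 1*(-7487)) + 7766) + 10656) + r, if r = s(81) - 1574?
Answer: 93968278/10345 ≈ 9083.5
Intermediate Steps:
s(c) = 2 (s(c) = 2 + 0*(c² + c) = 2 + 0*(c + c²) = 2 + 0 = 2)
r = -1572 (r = 2 - 1574 = -1572)
((679 - 6381)/((-4908 - 1*(-7487)) + 7766) + 10656) + r = ((679 - 6381)/((-4908 - 1*(-7487)) + 7766) + 10656) - 1572 = (-5702/((-4908 + 7487) + 7766) + 10656) - 1572 = (-5702/(2579 + 7766) + 10656) - 1572 = (-5702/10345 + 10656) - 1572 = 110230618/10345 - 1572 = 93968278/10345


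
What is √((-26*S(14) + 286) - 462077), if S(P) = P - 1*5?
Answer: 5*I*√18481 ≈ 679.72*I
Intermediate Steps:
S(P) = -5 + P (S(P) = P - 5 = -5 + P)
√((-26*S(14) + 286) - 462077) = √((-26*(-5 + 14) + 286) - 462077) = √((-26*9 + 286) - 462077) = √((-234 + 286) - 462077) = √(52 - 462077) = √(-462025) = 5*I*√18481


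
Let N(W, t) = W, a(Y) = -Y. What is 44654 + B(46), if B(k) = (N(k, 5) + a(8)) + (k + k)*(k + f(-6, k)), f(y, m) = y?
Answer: 48372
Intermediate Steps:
B(k) = -8 + k + 2*k*(-6 + k) (B(k) = (k - 1*8) + (k + k)*(k - 6) = (k - 8) + (2*k)*(-6 + k) = (-8 + k) + 2*k*(-6 + k) = -8 + k + 2*k*(-6 + k))
44654 + B(46) = 44654 + (-8 - 11*46 + 2*46²) = 44654 + (-8 - 506 + 2*2116) = 44654 + (-8 - 506 + 4232) = 44654 + 3718 = 48372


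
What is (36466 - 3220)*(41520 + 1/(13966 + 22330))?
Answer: 25051025916783/18148 ≈ 1.3804e+9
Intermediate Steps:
(36466 - 3220)*(41520 + 1/(13966 + 22330)) = 33246*(41520 + 1/36296) = 33246*(1507009921/36296) = 25051025916783/18148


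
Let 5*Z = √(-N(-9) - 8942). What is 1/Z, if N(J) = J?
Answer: -5*I*√8933/8933 ≈ -0.052902*I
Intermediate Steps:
Z = I*√8933/5 (Z = √(-1*(-9) - 8942)/5 = √(9 - 8942)/5 = √(-8933)/5 = (I*√8933)/5 = I*√8933/5 ≈ 18.903*I)
1/Z = 1/(I*√8933/5) = -5*I*√8933/8933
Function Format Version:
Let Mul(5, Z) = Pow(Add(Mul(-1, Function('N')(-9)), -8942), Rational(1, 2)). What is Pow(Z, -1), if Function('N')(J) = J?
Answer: Mul(Rational(-5, 8933), I, Pow(8933, Rational(1, 2))) ≈ Mul(-0.052902, I)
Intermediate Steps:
Z = Mul(Rational(1, 5), I, Pow(8933, Rational(1, 2))) (Z = Mul(Rational(1, 5), Pow(Add(Mul(-1, -9), -8942), Rational(1, 2))) = Mul(Rational(1, 5), Pow(Add(9, -8942), Rational(1, 2))) = Mul(Rational(1, 5), Pow(-8933, Rational(1, 2))) = Mul(Rational(1, 5), Mul(I, Pow(8933, Rational(1, 2)))) = Mul(Rational(1, 5), I, Pow(8933, Rational(1, 2))) ≈ Mul(18.903, I))
Pow(Z, -1) = Pow(Mul(Rational(1, 5), I, Pow(8933, Rational(1, 2))), -1) = Mul(Rational(-5, 8933), I, Pow(8933, Rational(1, 2)))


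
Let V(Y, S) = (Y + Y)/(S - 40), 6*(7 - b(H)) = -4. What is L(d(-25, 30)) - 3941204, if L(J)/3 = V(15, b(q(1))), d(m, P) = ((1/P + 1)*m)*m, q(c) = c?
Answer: -382297058/97 ≈ -3.9412e+6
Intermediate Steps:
b(H) = 23/3 (b(H) = 7 - 1/6*(-4) = 7 + 2/3 = 23/3)
V(Y, S) = 2*Y/(-40 + S) (V(Y, S) = (2*Y)/(-40 + S) = 2*Y/(-40 + S))
d(m, P) = m**2*(1 + 1/P) (d(m, P) = ((1 + 1/P)*m)*m = (m*(1 + 1/P))*m = m**2*(1 + 1/P))
L(J) = -270/97 (L(J) = 3*(2*15/(-40 + 23/3)) = 3*(2*15/(-97/3)) = 3*(2*15*(-3/97)) = 3*(-90/97) = -270/97)
L(d(-25, 30)) - 3941204 = -270/97 - 3941204 = -382297058/97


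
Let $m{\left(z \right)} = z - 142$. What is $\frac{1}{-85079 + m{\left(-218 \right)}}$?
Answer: $- \frac{1}{85439} \approx -1.1704 \cdot 10^{-5}$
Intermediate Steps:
$m{\left(z \right)} = -142 + z$
$\frac{1}{-85079 + m{\left(-218 \right)}} = \frac{1}{-85079 - 360} = \frac{1}{-85439} = - \frac{1}{85439}$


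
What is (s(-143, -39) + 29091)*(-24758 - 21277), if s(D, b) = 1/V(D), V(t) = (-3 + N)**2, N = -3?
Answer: -5356821855/4 ≈ -1.3392e+9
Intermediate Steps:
V(t) = 36 (V(t) = (-3 - 3)**2 = (-6)**2 = 36)
s(D, b) = 1/36
(s(-143, -39) + 29091)*(-24758 - 21277) = (1/36 + 29091)*(-24758 - 21277) = (1047277/36)*(-46035) = -5356821855/4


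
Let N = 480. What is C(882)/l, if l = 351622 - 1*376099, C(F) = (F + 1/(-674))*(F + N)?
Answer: -134944009/2749583 ≈ -49.078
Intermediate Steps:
C(F) = (480 + F)*(-1/674 + F) (C(F) = (F + 1/(-674))*(F + 480) = (F - 1/674)*(480 + F) = (-1/674 + F)*(480 + F) = (480 + F)*(-1/674 + F))
l = -24477 (l = 351622 - 376099 = -24477)
C(882)/l = (-240/337 + 882² + (323519/674)*882)/(-24477) = (-240/337 + 777924 + 142671879/337)*(-1/24477) = (404832027/337)*(-1/24477) = -134944009/2749583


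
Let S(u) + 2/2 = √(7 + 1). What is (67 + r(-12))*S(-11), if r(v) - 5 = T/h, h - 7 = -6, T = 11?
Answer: -83 + 166*√2 ≈ 151.76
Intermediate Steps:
S(u) = -1 + 2*√2 (S(u) = -1 + √(7 + 1) = -1 + √8 = -1 + 2*√2)
h = 1 (h = 7 - 6 = 1)
r(v) = 16 (r(v) = 5 + 11/1 = 5 + 11*1 = 5 + 11 = 16)
(67 + r(-12))*S(-11) = (67 + 16)*(-1 + 2*√2) = 83*(-1 + 2*√2) = -83 + 166*√2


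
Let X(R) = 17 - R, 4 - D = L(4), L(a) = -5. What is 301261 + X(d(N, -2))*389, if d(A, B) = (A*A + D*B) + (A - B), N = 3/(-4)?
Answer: 5026735/16 ≈ 3.1417e+5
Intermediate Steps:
N = -¾ (N = 3*(-¼) = -¾ ≈ -0.75000)
D = 9 (D = 4 - 1*(-5) = 4 + 5 = 9)
d(A, B) = A + A² + 8*B (d(A, B) = (A*A + 9*B) + (A - B) = (A² + 9*B) + (A - B) = A + A² + 8*B)
301261 + X(d(N, -2))*389 = 301261 + (17 - (-¾ + (-¾)² + 8*(-2)))*389 = 301261 + (17 - (-¾ + 9/16 - 16))*389 = 301261 + (17 - 1*(-259/16))*389 = 301261 + (17 + 259/16)*389 = 301261 + (531/16)*389 = 301261 + 206559/16 = 5026735/16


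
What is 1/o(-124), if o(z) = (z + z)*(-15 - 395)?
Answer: 1/101680 ≈ 9.8348e-6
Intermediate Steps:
o(z) = -820*z (o(z) = (2*z)*(-410) = -820*z)
1/o(-124) = 1/(-820*(-124)) = 1/101680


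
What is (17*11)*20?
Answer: 3740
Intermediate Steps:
(17*11)*20 = 187*20 = 3740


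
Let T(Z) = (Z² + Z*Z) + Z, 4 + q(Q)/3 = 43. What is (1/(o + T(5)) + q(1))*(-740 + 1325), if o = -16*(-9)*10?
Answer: 1574244/23 ≈ 68445.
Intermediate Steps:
q(Q) = 117 (q(Q) = -12 + 3*43 = -12 + 129 = 117)
o = 1440 (o = 144*10 = 1440)
T(Z) = Z + 2*Z² (T(Z) = (Z² + Z²) + Z = 2*Z² + Z = Z + 2*Z²)
(1/(o + T(5)) + q(1))*(-740 + 1325) = (1/(1440 + 5*(1 + 2*5)) + 117)*(-740 + 1325) = (1/(1440 + 5*(1 + 10)) + 117)*585 = (1/(1440 + 5*11) + 117)*585 = (1/(1440 + 55) + 117)*585 = (1/1495 + 117)*585 = (174916/1495)*585 = 1574244/23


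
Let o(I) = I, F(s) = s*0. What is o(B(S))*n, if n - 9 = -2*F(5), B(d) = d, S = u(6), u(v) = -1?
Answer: -9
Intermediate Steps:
F(s) = 0
S = -1
n = 9 (n = 9 - 2*0 = 9 + 0 = 9)
o(B(S))*n = -1*9 = -9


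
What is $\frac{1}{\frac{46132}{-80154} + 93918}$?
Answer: $\frac{40077}{3763928620} \approx 1.0648 \cdot 10^{-5}$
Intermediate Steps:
$\frac{1}{\frac{46132}{-80154} + 93918} = \frac{1}{46132 \left(- \frac{1}{80154}\right) + 93918} = \frac{1}{- \frac{23066}{40077} + 93918} = \frac{1}{\frac{3763928620}{40077}} = \frac{40077}{3763928620}$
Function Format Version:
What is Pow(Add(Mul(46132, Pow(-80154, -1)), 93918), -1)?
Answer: Rational(40077, 3763928620) ≈ 1.0648e-5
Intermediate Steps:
Pow(Add(Mul(46132, Pow(-80154, -1)), 93918), -1) = Pow(Add(Mul(46132, Rational(-1, 80154)), 93918), -1) = Pow(Add(Rational(-23066, 40077), 93918), -1) = Pow(Rational(3763928620, 40077), -1) = Rational(40077, 3763928620)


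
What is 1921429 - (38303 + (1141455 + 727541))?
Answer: 14130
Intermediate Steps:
1921429 - (38303 + (1141455 + 727541)) = 1921429 - (38303 + 1868996) = 1921429 - 1*1907299 = 1921429 - 1907299 = 14130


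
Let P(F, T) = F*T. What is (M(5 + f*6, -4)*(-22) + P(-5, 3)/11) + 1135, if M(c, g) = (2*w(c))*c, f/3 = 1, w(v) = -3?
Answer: 45866/11 ≈ 4169.6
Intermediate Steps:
f = 3 (f = 3*1 = 3)
M(c, g) = -6*c (M(c, g) = (2*(-3))*c = -6*c)
(M(5 + f*6, -4)*(-22) + P(-5, 3)/11) + 1135 = (-6*(5 + 3*6)*(-22) - 5*3/11) + 1135 = (-6*(5 + 18)*(-22) - 15*1/11) + 1135 = (-6*23*(-22) - 15/11) + 1135 = (-138*(-22) - 15/11) + 1135 = (3036 - 15/11) + 1135 = 33381/11 + 1135 = 45866/11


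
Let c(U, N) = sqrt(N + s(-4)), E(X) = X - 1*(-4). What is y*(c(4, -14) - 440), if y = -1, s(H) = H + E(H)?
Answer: 440 - 3*I*sqrt(2) ≈ 440.0 - 4.2426*I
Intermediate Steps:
E(X) = 4 + X (E(X) = X + 4 = 4 + X)
s(H) = 4 + 2*H (s(H) = H + (4 + H) = 4 + 2*H)
c(U, N) = sqrt(-4 + N) (c(U, N) = sqrt(N + (4 + 2*(-4))) = sqrt(N + (4 - 8)) = sqrt(N - 4) = sqrt(-4 + N))
y*(c(4, -14) - 440) = -(sqrt(-4 - 14) - 440) = -(sqrt(-18) - 440) = -(3*I*sqrt(2) - 440) = -(-440 + 3*I*sqrt(2)) = 440 - 3*I*sqrt(2)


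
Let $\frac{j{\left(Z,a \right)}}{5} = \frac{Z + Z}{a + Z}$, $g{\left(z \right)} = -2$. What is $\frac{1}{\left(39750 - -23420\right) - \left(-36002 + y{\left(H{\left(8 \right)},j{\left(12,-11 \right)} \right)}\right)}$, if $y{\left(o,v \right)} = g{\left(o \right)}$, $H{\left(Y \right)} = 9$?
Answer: $\frac{1}{99174} \approx 1.0083 \cdot 10^{-5}$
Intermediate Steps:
$j{\left(Z,a \right)} = \frac{10 Z}{Z + a}$ ($j{\left(Z,a \right)} = 5 \frac{Z + Z}{a + Z} = 5 \frac{2 Z}{Z + a} = \frac{10 Z}{Z + a}$)
$y{\left(o,v \right)} = -2$
$\frac{1}{\left(39750 - -23420\right) - \left(-36002 + y{\left(H{\left(8 \right)},j{\left(12,-11 \right)} \right)}\right)} = \frac{1}{\left(39750 - -23420\right) + \left(\left(8278 - -2\right) - -27724\right)} = \frac{1}{\left(39750 + 23420\right) + \left(\left(8278 + 2\right) + 27724\right)} = \frac{1}{63170 + \left(8280 + 27724\right)} = \frac{1}{63170 + 36004} = \frac{1}{99174}$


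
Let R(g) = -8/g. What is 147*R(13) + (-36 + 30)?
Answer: -1254/13 ≈ -96.462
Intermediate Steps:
147*R(13) + (-36 + 30) = 147*(-8/13) + (-36 + 30) = 147*(-8*1/13) - 6 = 147*(-8/13) - 6 = -1176/13 - 6 = -1254/13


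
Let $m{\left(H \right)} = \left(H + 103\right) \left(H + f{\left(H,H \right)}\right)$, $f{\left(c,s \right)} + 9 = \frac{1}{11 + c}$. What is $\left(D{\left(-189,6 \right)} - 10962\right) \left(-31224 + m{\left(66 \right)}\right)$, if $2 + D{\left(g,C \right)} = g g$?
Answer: $- \frac{41154501866}{77} \approx -5.3447 \cdot 10^{8}$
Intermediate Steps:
$f{\left(c,s \right)} = -9 + \frac{1}{11 + c}$
$D{\left(g,C \right)} = -2 + g^{2}$ ($D{\left(g,C \right)} = -2 + g g = -2 + g^{2}$)
$m{\left(H \right)} = \left(103 + H\right) \left(H + \frac{-98 - 9 H}{11 + H}\right)$ ($m{\left(H \right)} = \left(H + 103\right) \left(H + \frac{-98 - 9 H}{11 + H}\right) = \left(103 + H\right) \left(H + \frac{-98 - 9 H}{11 + H}\right)$)
$\left(D{\left(-189,6 \right)} - 10962\right) \left(-31224 + m{\left(66 \right)}\right) = \left(\left(-2 + \left(-189\right)^{2}\right) - 10962\right) \left(-31224 + \frac{-10094 + 66^{3} + 105 \cdot 66^{2} + 108 \cdot 66}{11 + 66}\right) = \left(\left(-2 + 35721\right) - 10962\right) \left(-31224 + \frac{-10094 + 287496 + 105 \cdot 4356 + 7128}{77}\right) = \left(35719 - 10962\right) \left(-31224 + \frac{-10094 + 287496 + 457380 + 7128}{77}\right) = 24757 \left(-31224 + \frac{1}{77} \cdot 741910\right) = 24757 \left(-31224 + \frac{741910}{77}\right) = 24757 \left(- \frac{1662338}{77}\right) = - \frac{41154501866}{77}$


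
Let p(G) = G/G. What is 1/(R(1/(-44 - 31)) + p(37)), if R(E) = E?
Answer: 75/74 ≈ 1.0135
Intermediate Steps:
p(G) = 1
1/(R(1/(-44 - 31)) + p(37)) = 1/(1/(-44 - 31) + 1) = 1/(1/(-75) + 1) = 1/(-1/75 + 1) = 1/(74/75) = 75/74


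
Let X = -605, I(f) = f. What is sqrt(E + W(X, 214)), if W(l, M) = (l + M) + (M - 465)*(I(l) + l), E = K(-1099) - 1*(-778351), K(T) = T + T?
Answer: 4*sqrt(67467) ≈ 1039.0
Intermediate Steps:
K(T) = 2*T
E = 776153 (E = 2*(-1099) - 1*(-778351) = -2198 + 778351 = 776153)
W(l, M) = M + l + 2*l*(-465 + M) (W(l, M) = (l + M) + (M - 465)*(l + l) = (M + l) + (-465 + M)*(2*l) = (M + l) + 2*l*(-465 + M) = M + l + 2*l*(-465 + M))
sqrt(E + W(X, 214)) = sqrt(776153 + (214 - 929*(-605) + 2*214*(-605))) = sqrt(776153 + (214 + 562045 - 258940)) = sqrt(776153 + 303319) = sqrt(1079472) = 4*sqrt(67467)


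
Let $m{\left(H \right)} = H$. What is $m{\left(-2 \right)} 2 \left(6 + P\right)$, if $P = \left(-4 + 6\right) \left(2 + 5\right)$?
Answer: $-80$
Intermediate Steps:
$P = 14$ ($P = 2 \cdot 7 = 14$)
$m{\left(-2 \right)} 2 \left(6 + P\right) = - 2 \cdot 2 \left(6 + 14\right) = - 2 \cdot 2 \cdot 20 = \left(-2\right) 40 = -80$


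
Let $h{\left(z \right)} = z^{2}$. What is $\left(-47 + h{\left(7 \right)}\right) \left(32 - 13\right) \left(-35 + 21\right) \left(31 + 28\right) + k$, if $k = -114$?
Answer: $-31502$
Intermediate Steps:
$\left(-47 + h{\left(7 \right)}\right) \left(32 - 13\right) \left(-35 + 21\right) \left(31 + 28\right) + k = \left(-47 + 7^{2}\right) \left(32 - 13\right) \left(-35 + 21\right) \left(31 + 28\right) - 114 = \left(-47 + 49\right) 19 \left(\left(-14\right) 59\right) - 114 = 2 \cdot 19 \left(-826\right) - 114 = 38 \left(-826\right) - 114 = -31388 - 114 = -31502$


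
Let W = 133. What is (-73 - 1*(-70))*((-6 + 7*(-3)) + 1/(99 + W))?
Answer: 18789/232 ≈ 80.987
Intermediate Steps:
(-73 - 1*(-70))*((-6 + 7*(-3)) + 1/(99 + W)) = (-73 - 1*(-70))*((-6 + 7*(-3)) + 1/(99 + 133)) = (-73 + 70)*((-6 - 21) + 1/232) = -3*(-27 + 1/232) = -3*(-6263/232) = 18789/232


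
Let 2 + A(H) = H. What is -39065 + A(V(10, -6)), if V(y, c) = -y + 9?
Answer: -39068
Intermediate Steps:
V(y, c) = 9 - y
A(H) = -2 + H
-39065 + A(V(10, -6)) = -39065 + (-2 + (9 - 1*10)) = -39065 + (-2 + (9 - 10)) = -39065 + (-2 - 1) = -39065 - 3 = -39068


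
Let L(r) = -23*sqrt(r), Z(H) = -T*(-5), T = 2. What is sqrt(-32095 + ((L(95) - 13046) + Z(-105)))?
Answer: sqrt(-45131 - 23*sqrt(95)) ≈ 212.97*I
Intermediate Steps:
Z(H) = 10 (Z(H) = -1*2*(-5) = -2*(-5) = 10)
sqrt(-32095 + ((L(95) - 13046) + Z(-105))) = sqrt(-32095 + ((-23*sqrt(95) - 13046) + 10)) = sqrt(-32095 + ((-13046 - 23*sqrt(95)) + 10)) = sqrt(-32095 + (-13036 - 23*sqrt(95))) = sqrt(-45131 - 23*sqrt(95))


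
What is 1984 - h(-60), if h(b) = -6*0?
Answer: 1984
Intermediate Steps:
h(b) = 0
1984 - h(-60) = 1984 - 1*0 = 1984 + 0 = 1984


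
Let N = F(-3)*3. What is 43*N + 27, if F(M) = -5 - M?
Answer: -231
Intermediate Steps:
N = -6 (N = (-5 - 1*(-3))*3 = (-5 + 3)*3 = -2*3 = -6)
43*N + 27 = 43*(-6) + 27 = -258 + 27 = -231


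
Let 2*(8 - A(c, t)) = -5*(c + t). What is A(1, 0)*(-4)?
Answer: -42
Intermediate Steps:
A(c, t) = 8 + 5*c/2 + 5*t/2 (A(c, t) = 8 - (-5)*(c + t)/2 = 8 - (-5*c - 5*t)/2 = 8 + (5*c/2 + 5*t/2) = 8 + 5*c/2 + 5*t/2)
A(1, 0)*(-4) = (8 + (5/2)*1 + (5/2)*0)*(-4) = (8 + 5/2 + 0)*(-4) = (21/2)*(-4) = -42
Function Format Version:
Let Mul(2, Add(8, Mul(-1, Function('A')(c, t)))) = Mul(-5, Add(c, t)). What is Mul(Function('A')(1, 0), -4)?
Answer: -42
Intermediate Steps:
Function('A')(c, t) = Add(8, Mul(Rational(5, 2), c), Mul(Rational(5, 2), t)) (Function('A')(c, t) = Add(8, Mul(Rational(-1, 2), Mul(-5, Add(c, t)))) = Add(8, Mul(Rational(-1, 2), Add(Mul(-5, c), Mul(-5, t)))) = Add(8, Add(Mul(Rational(5, 2), c), Mul(Rational(5, 2), t))) = Add(8, Mul(Rational(5, 2), c), Mul(Rational(5, 2), t)))
Mul(Function('A')(1, 0), -4) = Mul(Add(8, Mul(Rational(5, 2), 1), Mul(Rational(5, 2), 0)), -4) = Mul(Add(8, Rational(5, 2), 0), -4) = Mul(Rational(21, 2), -4) = -42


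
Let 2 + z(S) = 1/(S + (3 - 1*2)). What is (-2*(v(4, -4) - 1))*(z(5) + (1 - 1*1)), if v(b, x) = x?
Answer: -55/3 ≈ -18.333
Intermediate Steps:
z(S) = -2 + 1/(1 + S) (z(S) = -2 + 1/(S + (3 - 1*2)) = -2 + 1/(S + (3 - 2)) = -2 + 1/(S + 1) = -2 + 1/(1 + S))
(-2*(v(4, -4) - 1))*(z(5) + (1 - 1*1)) = (-2*(-4 - 1))*((-1 - 2*5)/(1 + 5) + (1 - 1*1)) = (-2*(-5))*((-1 - 10)/6 + (1 - 1)) = 10*((⅙)*(-11) + 0) = 10*(-11/6 + 0) = 10*(-11/6) = -55/3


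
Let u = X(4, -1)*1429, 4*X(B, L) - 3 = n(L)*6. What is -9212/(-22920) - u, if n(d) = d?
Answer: 12286861/11460 ≈ 1072.2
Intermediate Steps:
X(B, L) = ¾ + 3*L/2 (X(B, L) = ¾ + (L*6)/4 = ¾ + (6*L)/4 = ¾ + 3*L/2)
u = -4287/4 (u = (¾ + (3/2)*(-1))*1429 = (¾ - 3/2)*1429 = -¾*1429 = -4287/4 ≈ -1071.8)
-9212/(-22920) - u = -9212/(-22920) - 1*(-4287/4) = -9212*(-1/22920) + 4287/4 = 2303/5730 + 4287/4 = 12286861/11460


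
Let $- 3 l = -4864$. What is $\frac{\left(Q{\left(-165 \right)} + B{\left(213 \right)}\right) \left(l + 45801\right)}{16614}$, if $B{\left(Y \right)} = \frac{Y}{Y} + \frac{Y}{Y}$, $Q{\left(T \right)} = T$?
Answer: $- \frac{23189521}{49842} \approx -465.26$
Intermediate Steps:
$l = \frac{4864}{3}$ ($l = \left(- \frac{1}{3}\right) \left(-4864\right) = \frac{4864}{3} \approx 1621.3$)
$B{\left(Y \right)} = 2$ ($B{\left(Y \right)} = 1 + 1 = 2$)
$\frac{\left(Q{\left(-165 \right)} + B{\left(213 \right)}\right) \left(l + 45801\right)}{16614} = \frac{\left(-165 + 2\right) \left(\frac{4864}{3} + 45801\right)}{16614} = \left(-163\right) \frac{142267}{3} \cdot \frac{1}{16614} = \left(- \frac{23189521}{3}\right) \frac{1}{16614} = - \frac{23189521}{49842}$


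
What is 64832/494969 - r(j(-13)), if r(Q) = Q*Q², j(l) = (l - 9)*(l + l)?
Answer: -92633076068480/494969 ≈ -1.8715e+8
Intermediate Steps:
j(l) = 2*l*(-9 + l) (j(l) = (-9 + l)*(2*l) = 2*l*(-9 + l))
r(Q) = Q³
64832/494969 - r(j(-13)) = 64832/494969 - (2*(-13)*(-9 - 13))³ = 64832*(1/494969) - (2*(-13)*(-22))³ = 64832/494969 - 1*572³ = 64832/494969 - 1*187149248 = 64832/494969 - 187149248 = -92633076068480/494969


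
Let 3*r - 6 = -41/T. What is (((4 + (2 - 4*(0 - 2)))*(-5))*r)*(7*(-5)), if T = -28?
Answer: 36575/6 ≈ 6095.8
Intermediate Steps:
r = 209/84 (r = 2 + (-41/(-28))/3 = 2 + (-41*(-1/28))/3 = 2 + (⅓)*(41/28) = 2 + 41/84 = 209/84 ≈ 2.4881)
(((4 + (2 - 4*(0 - 2)))*(-5))*r)*(7*(-5)) = (((4 + (2 - 4*(0 - 2)))*(-5))*(209/84))*(7*(-5)) = (((4 + (2 - 4*(-2)))*(-5))*(209/84))*(-35) = (((4 + (2 + 8))*(-5))*(209/84))*(-35) = (((4 + 10)*(-5))*(209/84))*(-35) = ((14*(-5))*(209/84))*(-35) = -70*209/84*(-35) = -1045/6*(-35) = 36575/6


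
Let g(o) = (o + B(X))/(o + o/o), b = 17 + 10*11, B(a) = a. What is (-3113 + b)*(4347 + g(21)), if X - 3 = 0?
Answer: -142817394/11 ≈ -1.2983e+7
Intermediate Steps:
X = 3 (X = 3 + 0 = 3)
b = 127 (b = 17 + 110 = 127)
g(o) = (3 + o)/(1 + o) (g(o) = (o + 3)/(o + o/o) = (3 + o)/(o + 1) = (3 + o)/(1 + o))
(-3113 + b)*(4347 + g(21)) = (-3113 + 127)*(4347 + (3 + 21)/(1 + 21)) = -2986*(4347 + 24/22) = -2986*(4347 + (1/22)*24) = -2986*(4347 + 12/11) = -2986*47829/11 = -142817394/11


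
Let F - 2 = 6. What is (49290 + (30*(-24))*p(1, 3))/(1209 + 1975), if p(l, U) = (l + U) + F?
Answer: 20325/1592 ≈ 12.767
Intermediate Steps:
F = 8 (F = 2 + 6 = 8)
p(l, U) = 8 + U + l (p(l, U) = (l + U) + 8 = (U + l) + 8 = 8 + U + l)
(49290 + (30*(-24))*p(1, 3))/(1209 + 1975) = (49290 + (30*(-24))*(8 + 3 + 1))/(1209 + 1975) = (49290 - 720*12)/3184 = (49290 - 8640)*(1/3184) = 40650*(1/3184) = 20325/1592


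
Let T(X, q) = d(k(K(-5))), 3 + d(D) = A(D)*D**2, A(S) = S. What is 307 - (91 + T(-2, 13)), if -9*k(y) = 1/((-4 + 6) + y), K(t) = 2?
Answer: 10217665/46656 ≈ 219.00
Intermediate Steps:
k(y) = -1/(9*(2 + y)) (k(y) = -1/(9*((-4 + 6) + y)) = -1/(9*(2 + y)))
d(D) = -3 + D**3 (d(D) = -3 + D*D**2 = -3 + D**3)
T(X, q) = -139969/46656 (T(X, q) = -3 + (-1/(18 + 9*2))**3 = -3 + (-1/(18 + 18))**3 = -3 + (-1/36)**3 = -3 - 1/46656 = -139969/46656)
307 - (91 + T(-2, 13)) = 307 - (91 - 139969/46656) = 307 - 1*4105727/46656 = 307 - 4105727/46656 = 10217665/46656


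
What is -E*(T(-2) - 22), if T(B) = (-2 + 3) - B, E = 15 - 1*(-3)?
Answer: 342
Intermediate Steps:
E = 18 (E = 15 + 3 = 18)
T(B) = 1 - B
-E*(T(-2) - 22) = -18*((1 - 1*(-2)) - 22) = -18*((1 + 2) - 22) = -18*(3 - 22) = -18*(-19) = -1*(-342) = 342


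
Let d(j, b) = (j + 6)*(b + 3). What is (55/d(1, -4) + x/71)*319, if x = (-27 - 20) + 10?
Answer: -1328316/497 ≈ -2672.7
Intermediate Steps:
x = -37 (x = -47 + 10 = -37)
d(j, b) = (3 + b)*(6 + j) (d(j, b) = (6 + j)*(3 + b) = (3 + b)*(6 + j))
(55/d(1, -4) + x/71)*319 = (55/(18 + 3*1 + 6*(-4) - 4*1) - 37/71)*319 = (55/(18 + 3 - 24 - 4) - 37*1/71)*319 = (55/(-7) - 37/71)*319 = (55*(-1/7) - 37/71)*319 = (-55/7 - 37/71)*319 = -4164/497*319 = -1328316/497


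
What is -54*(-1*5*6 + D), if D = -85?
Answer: 6210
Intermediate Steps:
-54*(-1*5*6 + D) = -54*(-1*5*6 - 85) = -54*(-5*6 - 85) = -54*(-30 - 85) = -54*(-115) = 6210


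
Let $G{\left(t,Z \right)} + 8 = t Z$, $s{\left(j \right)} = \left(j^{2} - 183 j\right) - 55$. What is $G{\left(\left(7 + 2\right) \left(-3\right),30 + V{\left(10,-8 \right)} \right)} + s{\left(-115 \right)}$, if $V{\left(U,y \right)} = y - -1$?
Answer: $33586$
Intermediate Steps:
$V{\left(U,y \right)} = 1 + y$ ($V{\left(U,y \right)} = y + 1 = 1 + y$)
$s{\left(j \right)} = -55 + j^{2} - 183 j$
$G{\left(t,Z \right)} = -8 + Z t$ ($G{\left(t,Z \right)} = -8 + t Z = -8 + Z t$)
$G{\left(\left(7 + 2\right) \left(-3\right),30 + V{\left(10,-8 \right)} \right)} + s{\left(-115 \right)} = \left(-8 + \left(30 + \left(1 - 8\right)\right) \left(7 + 2\right) \left(-3\right)\right) - \left(-20990 - 13225\right) = \left(-8 + \left(30 - 7\right) 9 \left(-3\right)\right) + \left(-55 + 13225 + 21045\right) = \left(-8 + 23 \left(-27\right)\right) + 34215 = \left(-8 - 621\right) + 34215 = -629 + 34215 = 33586$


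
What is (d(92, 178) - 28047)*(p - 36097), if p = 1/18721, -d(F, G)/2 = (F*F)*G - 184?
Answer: 2054929876620768/18721 ≈ 1.0977e+11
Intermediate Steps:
d(F, G) = 368 - 2*G*F**2 (d(F, G) = -2*((F*F)*G - 184) = -2*(F**2*G - 184) = -2*(G*F**2 - 184) = -2*(-184 + G*F**2) = 368 - 2*G*F**2)
p = 1/18721 ≈ 5.3416e-5
(d(92, 178) - 28047)*(p - 36097) = ((368 - 2*178*92**2) - 28047)*(1/18721 - 36097) = ((368 - 2*178*8464) - 28047)*(-675771936/18721) = ((368 - 3013184) - 28047)*(-675771936/18721) = (-3012816 - 28047)*(-675771936/18721) = -3040863*(-675771936/18721) = 2054929876620768/18721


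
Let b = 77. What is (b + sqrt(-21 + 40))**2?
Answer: (77 + sqrt(19))**2 ≈ 6619.3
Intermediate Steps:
(b + sqrt(-21 + 40))**2 = (77 + sqrt(-21 + 40))**2 = (77 + sqrt(19))**2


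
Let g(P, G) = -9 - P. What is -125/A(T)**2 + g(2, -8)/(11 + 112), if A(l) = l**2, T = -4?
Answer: -18191/31488 ≈ -0.57771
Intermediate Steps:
-125/A(T)**2 + g(2, -8)/(11 + 112) = -125/(((-4)**2)**2) + (-9 - 1*2)/(11 + 112) = -125/(16**2) + (-9 - 2)/123 = -125/256 - 11*1/123 = -125*1/256 - 11/123 = -125/256 - 11/123 = -18191/31488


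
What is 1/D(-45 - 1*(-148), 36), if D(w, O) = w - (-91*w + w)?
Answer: 1/9373 ≈ 0.00010669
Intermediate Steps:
D(w, O) = 91*w (D(w, O) = w - (-90)*w = w + 90*w = 91*w)
1/D(-45 - 1*(-148), 36) = 1/(91*(-45 - 1*(-148))) = 1/(91*(-45 + 148)) = 1/(91*103) = 1/9373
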